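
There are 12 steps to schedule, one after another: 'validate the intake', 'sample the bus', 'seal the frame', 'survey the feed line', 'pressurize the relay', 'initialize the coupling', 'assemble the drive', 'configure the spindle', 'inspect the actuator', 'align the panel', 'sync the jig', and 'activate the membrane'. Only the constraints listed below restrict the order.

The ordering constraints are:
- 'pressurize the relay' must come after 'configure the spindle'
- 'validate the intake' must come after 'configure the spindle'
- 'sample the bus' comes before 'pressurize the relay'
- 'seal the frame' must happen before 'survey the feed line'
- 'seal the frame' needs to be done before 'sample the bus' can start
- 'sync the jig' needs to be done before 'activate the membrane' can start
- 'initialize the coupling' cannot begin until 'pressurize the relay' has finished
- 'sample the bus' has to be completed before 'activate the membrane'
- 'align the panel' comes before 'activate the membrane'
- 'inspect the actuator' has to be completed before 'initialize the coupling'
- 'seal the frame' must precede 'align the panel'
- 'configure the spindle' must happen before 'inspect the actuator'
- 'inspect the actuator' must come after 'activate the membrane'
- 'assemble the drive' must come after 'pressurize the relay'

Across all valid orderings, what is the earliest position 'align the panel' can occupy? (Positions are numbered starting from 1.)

The only step forced before 'align the panel' (directly or transitively) is 'seal the frame'.
So at minimum 1 step comes before 'align the panel', putting 'align the panel' no earlier than position 2. That position is achievable by scheduling exactly that predecessor first.

2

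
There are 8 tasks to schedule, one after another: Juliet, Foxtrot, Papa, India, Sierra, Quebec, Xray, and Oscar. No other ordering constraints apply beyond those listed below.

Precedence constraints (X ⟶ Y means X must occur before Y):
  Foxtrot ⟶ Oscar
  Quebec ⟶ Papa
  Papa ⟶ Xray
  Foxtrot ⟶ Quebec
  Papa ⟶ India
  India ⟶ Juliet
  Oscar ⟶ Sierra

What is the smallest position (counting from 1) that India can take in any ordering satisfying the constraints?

4

Every task that must precede India has to come before it. Tracing all chains that end at India, those tasks are: Foxtrot, Papa, Quebec — 3 in total.
So at minimum 3 tasks come before India, putting India no earlier than position 4. That position is achievable by scheduling exactly those predecessors first.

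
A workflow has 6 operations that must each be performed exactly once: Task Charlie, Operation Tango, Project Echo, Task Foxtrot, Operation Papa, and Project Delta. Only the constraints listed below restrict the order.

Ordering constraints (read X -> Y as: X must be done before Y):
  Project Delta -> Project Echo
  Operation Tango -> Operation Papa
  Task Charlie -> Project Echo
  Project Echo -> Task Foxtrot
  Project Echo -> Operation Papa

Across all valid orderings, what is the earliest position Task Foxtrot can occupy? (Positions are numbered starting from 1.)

4

The operations that are forced before Task Foxtrot, directly or transitively, are Task Charlie, Project Echo, Project Delta. That's 3 operations.
With 3 mandatory predecessors, the earliest Task Foxtrot can sit is position 3+1 = 4, and placing just those 3 first achieves it.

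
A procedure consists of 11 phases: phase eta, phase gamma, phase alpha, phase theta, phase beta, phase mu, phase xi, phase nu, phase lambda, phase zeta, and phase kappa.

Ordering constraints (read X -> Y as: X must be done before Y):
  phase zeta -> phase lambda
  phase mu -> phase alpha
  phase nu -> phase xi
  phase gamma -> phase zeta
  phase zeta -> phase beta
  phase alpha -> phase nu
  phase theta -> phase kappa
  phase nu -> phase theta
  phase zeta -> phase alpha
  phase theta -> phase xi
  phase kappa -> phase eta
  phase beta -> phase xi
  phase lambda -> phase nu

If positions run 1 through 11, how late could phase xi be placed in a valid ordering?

11

No constraint forces any phase after phase xi, so it can be placed last, in position 11.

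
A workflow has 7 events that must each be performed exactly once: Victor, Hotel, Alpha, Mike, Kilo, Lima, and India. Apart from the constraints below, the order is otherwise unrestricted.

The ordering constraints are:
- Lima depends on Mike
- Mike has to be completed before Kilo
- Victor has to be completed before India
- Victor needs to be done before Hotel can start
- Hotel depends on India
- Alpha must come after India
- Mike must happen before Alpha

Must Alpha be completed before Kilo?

Nothing in the constraints links Alpha and Kilo; they are unordered relative to each other.
A valid ordering placing Kilo before Alpha exists, so the answer is no.

No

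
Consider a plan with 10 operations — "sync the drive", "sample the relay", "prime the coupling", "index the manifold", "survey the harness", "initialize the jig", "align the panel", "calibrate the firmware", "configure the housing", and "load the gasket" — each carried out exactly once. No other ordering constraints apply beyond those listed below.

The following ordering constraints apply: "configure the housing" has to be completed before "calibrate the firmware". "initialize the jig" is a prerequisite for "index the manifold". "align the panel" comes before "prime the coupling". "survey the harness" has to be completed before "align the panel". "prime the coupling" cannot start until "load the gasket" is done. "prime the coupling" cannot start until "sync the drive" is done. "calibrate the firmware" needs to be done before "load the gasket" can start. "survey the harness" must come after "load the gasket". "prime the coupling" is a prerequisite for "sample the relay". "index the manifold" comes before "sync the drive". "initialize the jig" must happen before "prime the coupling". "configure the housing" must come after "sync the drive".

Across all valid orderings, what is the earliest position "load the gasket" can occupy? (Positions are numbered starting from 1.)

Every operation that must precede "load the gasket" has to come before it. Tracing all chains that end at "load the gasket", those operations are: "sync the drive", "index the manifold", "initialize the jig", "calibrate the firmware", "configure the housing" — 5 in total.
With 5 mandatory predecessors, the earliest "load the gasket" can sit is position 5+1 = 6, and placing just those 5 first achieves it.

6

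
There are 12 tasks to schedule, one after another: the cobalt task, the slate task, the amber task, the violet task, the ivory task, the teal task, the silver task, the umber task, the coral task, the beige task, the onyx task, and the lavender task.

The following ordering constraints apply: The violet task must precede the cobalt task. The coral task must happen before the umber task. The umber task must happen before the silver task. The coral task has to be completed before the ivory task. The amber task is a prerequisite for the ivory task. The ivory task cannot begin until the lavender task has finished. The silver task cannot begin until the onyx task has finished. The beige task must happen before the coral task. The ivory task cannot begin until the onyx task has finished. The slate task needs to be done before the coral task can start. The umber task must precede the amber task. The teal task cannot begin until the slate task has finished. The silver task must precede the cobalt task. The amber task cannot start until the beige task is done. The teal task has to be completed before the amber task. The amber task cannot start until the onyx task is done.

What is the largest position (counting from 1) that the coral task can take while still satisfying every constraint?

Following every chain forward from the coral task, the tasks that must come later are the cobalt task, the amber task, the ivory task, the silver task, the umber task — 5 of them.
With 5 mandatory successors out of 12 tasks total, the latest slot for the coral task is 12−5 = 7, and it's reachable by doing all non-successors before the coral task.

7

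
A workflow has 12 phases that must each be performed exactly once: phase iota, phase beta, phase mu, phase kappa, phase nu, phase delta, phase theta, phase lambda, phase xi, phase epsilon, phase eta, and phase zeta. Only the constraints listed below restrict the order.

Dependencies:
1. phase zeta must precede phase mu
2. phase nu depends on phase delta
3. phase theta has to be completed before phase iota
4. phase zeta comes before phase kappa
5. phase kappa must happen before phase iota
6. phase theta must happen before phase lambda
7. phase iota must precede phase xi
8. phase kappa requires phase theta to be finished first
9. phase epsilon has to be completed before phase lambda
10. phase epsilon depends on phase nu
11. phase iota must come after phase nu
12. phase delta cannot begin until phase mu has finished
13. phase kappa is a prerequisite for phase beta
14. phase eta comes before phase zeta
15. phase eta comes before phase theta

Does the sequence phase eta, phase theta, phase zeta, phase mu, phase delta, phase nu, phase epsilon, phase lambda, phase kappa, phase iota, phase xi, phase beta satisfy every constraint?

Checking each listed constraint against this order: for instance, phase theta is in position 2 and phase iota in position 10, so that constraint holds — and the remaining constraints check out the same way.

Yes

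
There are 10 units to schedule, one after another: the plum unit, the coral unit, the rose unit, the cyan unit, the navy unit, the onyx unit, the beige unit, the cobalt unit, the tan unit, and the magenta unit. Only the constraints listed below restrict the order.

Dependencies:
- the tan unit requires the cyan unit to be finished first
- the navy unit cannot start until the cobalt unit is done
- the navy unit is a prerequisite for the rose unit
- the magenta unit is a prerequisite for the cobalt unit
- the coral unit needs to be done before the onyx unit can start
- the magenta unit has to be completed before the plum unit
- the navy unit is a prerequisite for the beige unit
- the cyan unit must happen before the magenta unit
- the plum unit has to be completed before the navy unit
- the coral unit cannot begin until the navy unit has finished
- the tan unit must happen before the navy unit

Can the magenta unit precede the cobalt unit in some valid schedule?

The constraints force the magenta unit before the cobalt unit, so yes — every valid ordering has the magenta unit earlier.

Yes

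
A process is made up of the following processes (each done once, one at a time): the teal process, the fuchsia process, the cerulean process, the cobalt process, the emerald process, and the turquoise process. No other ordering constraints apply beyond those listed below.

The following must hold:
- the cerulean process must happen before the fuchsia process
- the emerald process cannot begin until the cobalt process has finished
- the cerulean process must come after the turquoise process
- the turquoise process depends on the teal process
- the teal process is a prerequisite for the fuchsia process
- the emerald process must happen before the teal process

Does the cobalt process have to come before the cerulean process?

Following the dependencies: the cobalt process → the emerald process → the teal process → the turquoise process → the cerulean process.
That forces the cobalt process before the cerulean process in every valid schedule.

Yes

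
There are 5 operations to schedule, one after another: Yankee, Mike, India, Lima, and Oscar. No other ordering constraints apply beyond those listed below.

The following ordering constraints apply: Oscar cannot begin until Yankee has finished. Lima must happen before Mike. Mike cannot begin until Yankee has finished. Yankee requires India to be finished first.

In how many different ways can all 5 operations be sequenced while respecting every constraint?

2 operations have no prerequisites (India, Lima), so any of them could come first.
Enumerating by repeatedly choosing an available operation (one whose prerequisites are all placed) gives 7 distinct complete orderings.

7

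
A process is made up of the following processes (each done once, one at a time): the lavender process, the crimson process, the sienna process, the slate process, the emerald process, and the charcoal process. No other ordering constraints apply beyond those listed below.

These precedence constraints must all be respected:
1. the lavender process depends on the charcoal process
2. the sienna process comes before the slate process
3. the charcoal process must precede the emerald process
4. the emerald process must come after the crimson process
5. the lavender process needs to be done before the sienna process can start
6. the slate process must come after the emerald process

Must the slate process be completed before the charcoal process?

There is a chain the charcoal process → the emerald process → the slate process, which puts the charcoal process before the slate process.
So the slate process does not have to come before the charcoal process — it cannot.

No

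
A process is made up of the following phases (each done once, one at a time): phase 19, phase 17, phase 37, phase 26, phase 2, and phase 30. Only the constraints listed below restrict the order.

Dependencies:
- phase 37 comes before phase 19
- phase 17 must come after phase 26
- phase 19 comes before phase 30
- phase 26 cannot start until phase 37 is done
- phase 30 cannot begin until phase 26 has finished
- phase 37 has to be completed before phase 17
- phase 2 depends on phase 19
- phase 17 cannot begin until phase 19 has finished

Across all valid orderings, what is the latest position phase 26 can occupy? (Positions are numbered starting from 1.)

4

Following every chain forward from phase 26, the phases that must come later are phase 17, phase 30 — 2 of them.
With 2 mandatory successors out of 6 phases total, the latest slot for phase 26 is 6−2 = 4, and it's reachable by doing all non-successors before phase 26.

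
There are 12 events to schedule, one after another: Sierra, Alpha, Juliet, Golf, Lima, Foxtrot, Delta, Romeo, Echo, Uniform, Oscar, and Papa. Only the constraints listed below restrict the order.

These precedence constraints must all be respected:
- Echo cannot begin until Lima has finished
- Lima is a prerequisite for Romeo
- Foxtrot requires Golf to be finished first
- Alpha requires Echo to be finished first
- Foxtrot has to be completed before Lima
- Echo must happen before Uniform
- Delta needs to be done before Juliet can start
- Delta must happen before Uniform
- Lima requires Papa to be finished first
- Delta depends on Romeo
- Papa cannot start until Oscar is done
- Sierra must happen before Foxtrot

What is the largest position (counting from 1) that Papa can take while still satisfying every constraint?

Following every chain forward from Papa, the events that must come later are Alpha, Juliet, Lima, Delta, Romeo, Echo, Uniform — 7 of them.
With 7 mandatory successors out of 12 events total, the latest slot for Papa is 12−7 = 5, and it's reachable by doing all non-successors before Papa.

5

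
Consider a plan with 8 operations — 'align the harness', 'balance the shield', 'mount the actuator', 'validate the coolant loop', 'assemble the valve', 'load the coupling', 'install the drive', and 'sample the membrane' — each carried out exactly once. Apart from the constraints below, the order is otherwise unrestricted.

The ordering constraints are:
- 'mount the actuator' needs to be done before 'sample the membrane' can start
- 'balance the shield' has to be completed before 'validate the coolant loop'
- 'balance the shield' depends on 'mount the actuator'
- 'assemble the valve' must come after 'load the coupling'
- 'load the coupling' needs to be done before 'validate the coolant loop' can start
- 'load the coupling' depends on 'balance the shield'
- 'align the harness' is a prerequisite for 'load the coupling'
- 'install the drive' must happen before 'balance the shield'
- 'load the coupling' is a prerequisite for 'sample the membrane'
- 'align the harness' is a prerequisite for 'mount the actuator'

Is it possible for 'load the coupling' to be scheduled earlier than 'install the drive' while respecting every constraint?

The constraints give a chain 'install the drive' → 'balance the shield' → 'load the coupling', which forces 'install the drive' before 'load the coupling'.
So no valid ordering can have 'load the coupling' before 'install the drive'.

No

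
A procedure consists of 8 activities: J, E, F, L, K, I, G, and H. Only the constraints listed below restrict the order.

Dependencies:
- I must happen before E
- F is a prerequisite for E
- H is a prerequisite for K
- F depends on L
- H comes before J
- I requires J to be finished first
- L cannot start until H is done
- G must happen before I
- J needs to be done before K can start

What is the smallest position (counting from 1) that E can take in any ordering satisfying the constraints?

7

Every activity that must precede E has to come before it. Tracing all chains that end at E, those activities are: J, F, L, I, G, H — 6 in total.
So at minimum 6 activities come before E, putting E no earlier than position 7. That position is achievable by scheduling exactly those predecessors first.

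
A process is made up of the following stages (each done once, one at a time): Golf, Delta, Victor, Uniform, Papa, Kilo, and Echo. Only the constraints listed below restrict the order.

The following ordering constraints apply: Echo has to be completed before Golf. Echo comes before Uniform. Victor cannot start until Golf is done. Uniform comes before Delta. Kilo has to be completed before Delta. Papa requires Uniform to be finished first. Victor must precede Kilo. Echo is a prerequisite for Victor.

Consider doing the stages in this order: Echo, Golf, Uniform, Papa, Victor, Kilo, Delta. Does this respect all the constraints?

Every stated constraint is respected: Uniform sits at position 3, ahead of Delta at position 7, and each of the other listed pairs likewise has the predecessor earlier in the sequence.

Yes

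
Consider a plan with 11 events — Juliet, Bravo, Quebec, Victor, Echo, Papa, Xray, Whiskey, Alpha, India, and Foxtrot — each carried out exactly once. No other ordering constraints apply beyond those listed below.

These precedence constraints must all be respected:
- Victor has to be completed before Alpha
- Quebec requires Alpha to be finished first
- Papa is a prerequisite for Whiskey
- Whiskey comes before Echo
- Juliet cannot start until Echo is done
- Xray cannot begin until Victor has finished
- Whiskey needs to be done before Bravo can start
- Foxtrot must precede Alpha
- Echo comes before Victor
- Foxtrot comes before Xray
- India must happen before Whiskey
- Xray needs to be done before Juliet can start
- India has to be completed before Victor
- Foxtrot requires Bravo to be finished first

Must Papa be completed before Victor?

Yes

Tracing the constraints gives a chain: Papa → Whiskey → Echo → Victor.
That forces Papa before Victor in every valid schedule.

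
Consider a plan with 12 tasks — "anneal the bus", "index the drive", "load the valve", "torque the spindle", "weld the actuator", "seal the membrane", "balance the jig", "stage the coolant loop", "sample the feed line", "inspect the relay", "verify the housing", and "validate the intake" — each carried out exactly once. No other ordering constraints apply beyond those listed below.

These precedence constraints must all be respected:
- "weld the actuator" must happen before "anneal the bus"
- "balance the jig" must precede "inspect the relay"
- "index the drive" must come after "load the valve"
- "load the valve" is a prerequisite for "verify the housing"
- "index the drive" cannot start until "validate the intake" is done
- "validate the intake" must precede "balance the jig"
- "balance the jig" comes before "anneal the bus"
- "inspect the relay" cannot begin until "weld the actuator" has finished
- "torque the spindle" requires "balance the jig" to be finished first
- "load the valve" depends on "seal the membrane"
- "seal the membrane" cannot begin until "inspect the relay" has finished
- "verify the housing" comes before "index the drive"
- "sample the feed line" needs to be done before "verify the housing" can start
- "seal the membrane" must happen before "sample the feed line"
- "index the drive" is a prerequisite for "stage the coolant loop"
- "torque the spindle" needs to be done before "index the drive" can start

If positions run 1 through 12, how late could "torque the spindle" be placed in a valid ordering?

10

Every task that must follow "torque the spindle" has to come after it. Tracing all chains starting from "torque the spindle", those tasks are: "index the drive", "stage the coolant loop" — 2 in total.
So at least 2 tasks follow "torque the spindle", putting "torque the spindle" no later than position 10. That position is achievable by scheduling everything else first.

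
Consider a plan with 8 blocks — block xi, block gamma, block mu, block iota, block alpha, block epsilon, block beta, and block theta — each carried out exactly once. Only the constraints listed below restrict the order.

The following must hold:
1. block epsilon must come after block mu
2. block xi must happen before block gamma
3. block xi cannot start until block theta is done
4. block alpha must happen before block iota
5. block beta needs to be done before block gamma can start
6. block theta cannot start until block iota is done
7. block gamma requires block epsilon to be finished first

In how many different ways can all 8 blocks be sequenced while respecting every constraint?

105

The blocks with no prerequisites are block mu, block alpha, block beta; any of them can be placed first.
Systematically extending each partial ordering one block at a time and counting, there are 105 complete orderings.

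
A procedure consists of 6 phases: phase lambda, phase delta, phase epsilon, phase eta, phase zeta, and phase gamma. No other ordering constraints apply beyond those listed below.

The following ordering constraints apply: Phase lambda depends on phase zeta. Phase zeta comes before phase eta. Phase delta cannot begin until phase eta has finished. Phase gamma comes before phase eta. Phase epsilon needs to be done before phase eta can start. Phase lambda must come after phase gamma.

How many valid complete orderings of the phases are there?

20

3 phases have no prerequisites (phase epsilon, phase zeta, phase gamma), so any of them could come first.
Enumerating by repeatedly choosing an available phase (one whose prerequisites are all placed) gives 20 distinct complete orderings.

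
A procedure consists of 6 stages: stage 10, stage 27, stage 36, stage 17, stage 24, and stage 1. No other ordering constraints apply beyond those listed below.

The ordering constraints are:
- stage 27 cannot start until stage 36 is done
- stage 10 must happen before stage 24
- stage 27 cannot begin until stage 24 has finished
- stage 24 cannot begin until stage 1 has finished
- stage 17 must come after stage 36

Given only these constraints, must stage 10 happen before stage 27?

Yes

Chaining the stated constraints: stage 10 → stage 24 → stage 27.
That forces stage 10 before stage 27 in every valid schedule.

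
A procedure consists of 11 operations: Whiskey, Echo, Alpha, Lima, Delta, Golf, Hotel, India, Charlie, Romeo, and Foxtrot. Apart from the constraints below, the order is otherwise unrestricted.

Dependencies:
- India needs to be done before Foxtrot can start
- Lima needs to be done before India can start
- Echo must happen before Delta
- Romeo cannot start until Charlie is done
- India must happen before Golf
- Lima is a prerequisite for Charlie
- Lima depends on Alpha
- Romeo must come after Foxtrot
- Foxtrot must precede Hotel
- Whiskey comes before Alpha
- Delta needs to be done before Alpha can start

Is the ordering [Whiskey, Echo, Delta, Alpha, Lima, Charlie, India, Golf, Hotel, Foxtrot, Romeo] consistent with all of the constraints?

No

In the proposed order, Hotel appears before Foxtrot.
But one of the constraints requires Foxtrot before Hotel, so this ordering violates it.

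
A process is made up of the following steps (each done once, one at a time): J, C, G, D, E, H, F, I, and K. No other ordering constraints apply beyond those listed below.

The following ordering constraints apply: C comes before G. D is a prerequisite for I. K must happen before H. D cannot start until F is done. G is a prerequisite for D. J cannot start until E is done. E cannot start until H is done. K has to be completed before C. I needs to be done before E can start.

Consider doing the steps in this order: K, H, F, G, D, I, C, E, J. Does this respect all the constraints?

No

Here C comes after G.
That contradicts the constraint that C must precede G.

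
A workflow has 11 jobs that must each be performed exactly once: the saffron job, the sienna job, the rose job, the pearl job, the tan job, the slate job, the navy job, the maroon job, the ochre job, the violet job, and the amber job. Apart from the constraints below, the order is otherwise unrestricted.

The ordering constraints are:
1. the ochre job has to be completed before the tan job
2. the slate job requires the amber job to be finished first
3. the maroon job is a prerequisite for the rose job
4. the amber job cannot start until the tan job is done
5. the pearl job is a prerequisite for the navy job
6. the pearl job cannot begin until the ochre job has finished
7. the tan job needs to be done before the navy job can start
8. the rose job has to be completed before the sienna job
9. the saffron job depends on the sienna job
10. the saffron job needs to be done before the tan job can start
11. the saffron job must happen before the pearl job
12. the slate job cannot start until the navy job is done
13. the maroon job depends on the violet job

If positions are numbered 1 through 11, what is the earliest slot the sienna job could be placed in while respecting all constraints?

4

The jobs that are forced before the sienna job, directly or transitively, are the rose job, the maroon job, the violet job. That's 3 jobs.
So at minimum 3 jobs come before the sienna job, putting the sienna job no earlier than position 4. That position is achievable by scheduling exactly those predecessors first.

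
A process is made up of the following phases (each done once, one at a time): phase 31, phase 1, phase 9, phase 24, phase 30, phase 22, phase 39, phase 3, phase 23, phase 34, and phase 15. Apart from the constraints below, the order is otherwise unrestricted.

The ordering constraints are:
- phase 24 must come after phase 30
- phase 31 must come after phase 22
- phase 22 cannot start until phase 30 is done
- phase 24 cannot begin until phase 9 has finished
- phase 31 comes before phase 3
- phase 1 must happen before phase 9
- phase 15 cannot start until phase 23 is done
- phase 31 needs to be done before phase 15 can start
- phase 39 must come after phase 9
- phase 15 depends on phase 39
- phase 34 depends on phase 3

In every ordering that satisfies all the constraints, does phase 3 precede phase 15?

No

Phase 3 and phase 15 are not related by any chain of constraints.
A valid ordering placing phase 15 before phase 3 exists, so the answer is no.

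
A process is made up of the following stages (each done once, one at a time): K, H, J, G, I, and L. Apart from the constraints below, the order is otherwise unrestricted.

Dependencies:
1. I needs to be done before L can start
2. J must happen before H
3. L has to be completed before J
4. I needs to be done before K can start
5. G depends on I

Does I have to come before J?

Chaining the stated constraints: I → L → J.
Hence I necessarily comes before J.

Yes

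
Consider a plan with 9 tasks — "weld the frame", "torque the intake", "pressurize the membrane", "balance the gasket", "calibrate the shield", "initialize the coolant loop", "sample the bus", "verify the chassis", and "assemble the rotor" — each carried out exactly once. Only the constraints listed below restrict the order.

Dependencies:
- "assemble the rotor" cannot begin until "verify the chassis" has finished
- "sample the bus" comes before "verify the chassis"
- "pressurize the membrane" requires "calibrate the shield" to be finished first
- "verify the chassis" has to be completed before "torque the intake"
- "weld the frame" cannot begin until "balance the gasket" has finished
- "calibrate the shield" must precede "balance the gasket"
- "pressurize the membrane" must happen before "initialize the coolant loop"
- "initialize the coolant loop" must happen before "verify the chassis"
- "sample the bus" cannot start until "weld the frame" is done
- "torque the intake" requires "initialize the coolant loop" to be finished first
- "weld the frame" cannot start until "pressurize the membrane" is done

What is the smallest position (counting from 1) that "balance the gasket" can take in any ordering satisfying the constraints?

2

The only task forced before "balance the gasket" (directly or transitively) is "calibrate the shield".
With 1 mandatory predecessor, the earliest "balance the gasket" can sit is position 1+1 = 2, and placing just that one first achieves it.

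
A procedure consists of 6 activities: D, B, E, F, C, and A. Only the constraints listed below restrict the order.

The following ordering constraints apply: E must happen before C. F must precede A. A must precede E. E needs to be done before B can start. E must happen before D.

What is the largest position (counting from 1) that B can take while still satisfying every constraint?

6

Nothing depends on B, so it can be the final activity, position 6.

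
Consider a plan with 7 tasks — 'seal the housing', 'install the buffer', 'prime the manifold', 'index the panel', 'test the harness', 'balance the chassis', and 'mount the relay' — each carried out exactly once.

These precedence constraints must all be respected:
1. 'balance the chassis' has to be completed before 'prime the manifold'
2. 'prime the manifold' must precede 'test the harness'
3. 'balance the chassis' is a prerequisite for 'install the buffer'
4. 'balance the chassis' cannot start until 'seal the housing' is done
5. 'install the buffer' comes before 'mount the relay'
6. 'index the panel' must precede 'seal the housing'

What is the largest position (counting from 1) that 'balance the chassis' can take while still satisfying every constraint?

The tasks that are forced after 'balance the chassis', directly or by a chain of constraints, are 'install the buffer', 'prime the manifold', 'test the harness', 'mount the relay'. That's 4 tasks.
So at least 4 tasks follow 'balance the chassis', putting 'balance the chassis' no later than position 3. That position is achievable by scheduling everything else first.

3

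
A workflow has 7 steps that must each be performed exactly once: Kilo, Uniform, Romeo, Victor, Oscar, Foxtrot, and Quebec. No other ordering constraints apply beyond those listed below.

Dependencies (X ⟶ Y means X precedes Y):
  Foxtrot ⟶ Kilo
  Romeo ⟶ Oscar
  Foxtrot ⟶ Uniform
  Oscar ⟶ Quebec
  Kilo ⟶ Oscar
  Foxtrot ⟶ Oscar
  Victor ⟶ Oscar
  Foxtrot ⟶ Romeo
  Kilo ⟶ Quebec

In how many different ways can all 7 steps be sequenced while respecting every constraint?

46

2 steps have no prerequisites (Victor, Foxtrot), so any of them could come first.
Enumerating by repeatedly choosing an available step (one whose prerequisites are all placed) gives 46 distinct complete orderings.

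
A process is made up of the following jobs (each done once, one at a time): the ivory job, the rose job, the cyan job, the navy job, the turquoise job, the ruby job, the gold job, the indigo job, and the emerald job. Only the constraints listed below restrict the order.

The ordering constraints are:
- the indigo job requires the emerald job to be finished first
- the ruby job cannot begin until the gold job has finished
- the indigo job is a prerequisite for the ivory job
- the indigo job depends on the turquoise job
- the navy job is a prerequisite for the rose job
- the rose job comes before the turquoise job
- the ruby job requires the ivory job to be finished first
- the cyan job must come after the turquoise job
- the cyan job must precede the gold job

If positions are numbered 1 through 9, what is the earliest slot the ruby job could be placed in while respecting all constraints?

Working backwards through the constraints from the ruby job, its full set of required predecessors is the ivory job, the rose job, the cyan job, the navy job, the turquoise job, the gold job, the indigo job, the emerald job — 8 of them.
So at minimum 8 jobs come before the ruby job, putting the ruby job no earlier than position 9. That position is achievable by scheduling exactly those predecessors first.

9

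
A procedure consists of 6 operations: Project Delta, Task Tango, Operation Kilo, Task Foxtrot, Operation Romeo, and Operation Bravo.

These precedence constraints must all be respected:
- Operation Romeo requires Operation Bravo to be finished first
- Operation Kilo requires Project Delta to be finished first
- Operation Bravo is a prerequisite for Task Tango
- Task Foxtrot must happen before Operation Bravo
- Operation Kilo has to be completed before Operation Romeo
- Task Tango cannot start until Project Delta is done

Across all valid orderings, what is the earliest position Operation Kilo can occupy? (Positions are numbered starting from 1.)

2

The only operation forced before Operation Kilo (directly or transitively) is Project Delta.
With 1 mandatory predecessor, the earliest Operation Kilo can sit is position 1+1 = 2, and placing just that one first achieves it.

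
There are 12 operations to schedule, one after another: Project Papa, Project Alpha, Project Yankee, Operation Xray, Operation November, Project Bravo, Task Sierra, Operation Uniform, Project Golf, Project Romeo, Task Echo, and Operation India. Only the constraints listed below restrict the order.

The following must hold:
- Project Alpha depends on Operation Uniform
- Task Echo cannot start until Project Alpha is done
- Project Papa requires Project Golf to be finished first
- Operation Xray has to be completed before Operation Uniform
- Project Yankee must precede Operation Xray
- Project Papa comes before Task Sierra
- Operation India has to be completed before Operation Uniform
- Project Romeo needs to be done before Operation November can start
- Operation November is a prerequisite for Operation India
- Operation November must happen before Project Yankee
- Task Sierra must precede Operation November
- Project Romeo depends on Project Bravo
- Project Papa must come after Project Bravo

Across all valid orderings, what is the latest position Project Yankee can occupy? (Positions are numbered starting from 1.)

The operations that are forced after Project Yankee, directly or by a chain of constraints, are Project Alpha, Operation Xray, Operation Uniform, Task Echo. That's 4 operations.
With 4 mandatory successors out of 12 operations total, the latest slot for Project Yankee is 12−4 = 8, and it's reachable by doing all non-successors before Project Yankee.

8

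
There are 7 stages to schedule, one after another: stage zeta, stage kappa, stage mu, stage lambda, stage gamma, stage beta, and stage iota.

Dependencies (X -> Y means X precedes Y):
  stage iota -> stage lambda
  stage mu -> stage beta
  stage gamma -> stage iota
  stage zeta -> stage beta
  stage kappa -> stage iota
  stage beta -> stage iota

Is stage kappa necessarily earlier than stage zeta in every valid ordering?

Stage kappa and stage zeta are not related by any chain of constraints.
So stage kappa can come before stage zeta or after — it is not forced.

No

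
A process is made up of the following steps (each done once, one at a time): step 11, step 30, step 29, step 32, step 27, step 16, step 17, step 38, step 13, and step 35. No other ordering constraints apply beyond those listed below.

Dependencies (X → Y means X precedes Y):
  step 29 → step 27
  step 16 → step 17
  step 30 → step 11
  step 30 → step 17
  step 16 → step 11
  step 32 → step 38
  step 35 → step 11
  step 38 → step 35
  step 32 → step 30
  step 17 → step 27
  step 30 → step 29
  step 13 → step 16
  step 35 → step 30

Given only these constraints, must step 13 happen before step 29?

Step 13 and step 29 are not related by any chain of constraints.
So step 13 can come before step 29 or after — it is not forced.

No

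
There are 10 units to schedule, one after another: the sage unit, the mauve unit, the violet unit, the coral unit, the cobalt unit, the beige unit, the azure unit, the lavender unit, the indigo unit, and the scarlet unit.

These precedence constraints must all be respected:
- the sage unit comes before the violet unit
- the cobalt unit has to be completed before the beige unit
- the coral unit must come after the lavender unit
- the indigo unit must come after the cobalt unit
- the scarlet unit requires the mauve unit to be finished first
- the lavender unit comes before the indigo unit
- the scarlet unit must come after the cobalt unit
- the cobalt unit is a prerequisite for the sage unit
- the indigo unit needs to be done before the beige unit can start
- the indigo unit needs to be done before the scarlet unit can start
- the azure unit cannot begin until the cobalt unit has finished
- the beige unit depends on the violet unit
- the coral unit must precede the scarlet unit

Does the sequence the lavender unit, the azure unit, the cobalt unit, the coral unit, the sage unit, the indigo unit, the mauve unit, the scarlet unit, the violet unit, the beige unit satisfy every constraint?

No

In the proposed order, the azure unit appears before the cobalt unit.
That contradicts the constraint that the cobalt unit must precede the azure unit.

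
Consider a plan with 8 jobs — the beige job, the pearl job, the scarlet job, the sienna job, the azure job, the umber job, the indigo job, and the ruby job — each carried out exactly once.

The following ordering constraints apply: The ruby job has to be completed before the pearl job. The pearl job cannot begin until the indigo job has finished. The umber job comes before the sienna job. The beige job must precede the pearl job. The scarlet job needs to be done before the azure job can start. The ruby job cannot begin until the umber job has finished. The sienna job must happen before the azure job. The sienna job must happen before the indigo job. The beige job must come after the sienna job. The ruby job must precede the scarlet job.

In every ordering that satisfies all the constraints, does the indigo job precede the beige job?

Nothing in the constraints links the indigo job and the beige job; they are unordered relative to each other.
So the indigo job can come before the beige job or after — it is not forced.

No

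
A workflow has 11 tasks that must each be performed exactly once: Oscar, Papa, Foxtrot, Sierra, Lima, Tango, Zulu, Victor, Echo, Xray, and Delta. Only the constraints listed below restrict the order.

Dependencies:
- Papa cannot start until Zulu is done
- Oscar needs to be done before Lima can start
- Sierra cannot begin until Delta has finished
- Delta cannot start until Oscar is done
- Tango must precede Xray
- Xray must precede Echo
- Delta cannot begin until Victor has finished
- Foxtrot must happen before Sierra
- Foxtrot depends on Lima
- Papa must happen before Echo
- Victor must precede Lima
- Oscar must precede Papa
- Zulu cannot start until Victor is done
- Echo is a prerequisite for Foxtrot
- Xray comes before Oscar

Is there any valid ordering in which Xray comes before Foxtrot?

Yes

Xray is actually forced before Foxtrot by the constraints, so certainly some valid ordering has Xray first.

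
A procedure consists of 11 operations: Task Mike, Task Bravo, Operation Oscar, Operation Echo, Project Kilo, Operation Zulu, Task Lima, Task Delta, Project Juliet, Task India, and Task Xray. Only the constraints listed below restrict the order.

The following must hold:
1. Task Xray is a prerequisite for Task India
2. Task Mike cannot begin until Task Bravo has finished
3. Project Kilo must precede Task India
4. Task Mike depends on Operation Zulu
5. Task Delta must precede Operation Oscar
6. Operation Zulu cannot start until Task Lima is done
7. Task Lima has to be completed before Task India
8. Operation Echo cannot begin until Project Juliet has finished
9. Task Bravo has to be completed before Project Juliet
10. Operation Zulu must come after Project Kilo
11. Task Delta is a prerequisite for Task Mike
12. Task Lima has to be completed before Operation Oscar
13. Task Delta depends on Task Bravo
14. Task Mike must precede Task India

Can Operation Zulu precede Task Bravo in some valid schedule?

Nothing in the constraints forces Task Bravo before Operation Zulu — there is no chain from Task Bravo to Operation Zulu.
So a valid ordering placing Operation Zulu earlier than Task Bravo exists.

Yes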